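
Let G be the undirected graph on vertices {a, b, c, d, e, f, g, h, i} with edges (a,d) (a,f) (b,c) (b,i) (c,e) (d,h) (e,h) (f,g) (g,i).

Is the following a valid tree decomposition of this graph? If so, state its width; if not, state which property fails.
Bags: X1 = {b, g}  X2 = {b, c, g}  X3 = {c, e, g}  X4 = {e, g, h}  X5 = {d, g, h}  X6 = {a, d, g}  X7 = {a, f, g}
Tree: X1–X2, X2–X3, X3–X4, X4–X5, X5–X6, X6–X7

A tree decomposition must satisfy three properties: every vertex lies in some bag; for every edge, both endpoints lie together in some bag; and for every vertex, the bags containing it form a connected subtree. Here vertex i appears in no bag, so the decomposition is invalid.

No — vertex i appears in no bag.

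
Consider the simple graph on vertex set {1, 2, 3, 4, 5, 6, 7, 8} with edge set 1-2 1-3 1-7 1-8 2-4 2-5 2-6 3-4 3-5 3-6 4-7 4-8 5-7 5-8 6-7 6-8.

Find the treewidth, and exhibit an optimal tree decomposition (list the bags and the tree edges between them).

Treewidth 4.
Bags: B1 = {1, 2, 4, 5, 6}  B2 = {1, 4, 5, 6, 7}  B3 = {1, 3, 4, 5, 6}  B4 = {1, 4, 5, 6, 8}
Tree: B1–B2, B2–B3, B3–B4

The largest bag has 5 vertices, giving width 4; this decomposition certifies tw(G) ≤ 4. For the lower bound: the 5 vertex sets {1,2}, {5,7}, {3,4}, {6}, {8} are disjoint, each induces a connected subgraph, and every pair is joined by at least one edge of G. Contracting each set to a single vertex therefore yields K_{5} as a minor, and since treewidth is minor-monotone, tw(G) ≥ tw(K_{5}) = 4. The upper and lower bounds meet at 4, so that is the treewidth.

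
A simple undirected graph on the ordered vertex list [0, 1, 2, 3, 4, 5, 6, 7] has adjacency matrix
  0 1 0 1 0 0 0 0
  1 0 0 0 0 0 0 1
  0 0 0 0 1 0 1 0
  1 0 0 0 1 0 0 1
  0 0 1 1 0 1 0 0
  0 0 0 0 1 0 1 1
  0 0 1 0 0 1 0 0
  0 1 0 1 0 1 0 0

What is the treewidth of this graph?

2

A width-2 tree decomposition is:
Bags: B1 = {0, 1, 7}  B2 = {0, 3, 7}  B3 = {3, 5, 7}  B4 = {3, 4, 5}  B5 = {4, 5, 6}  B6 = {2, 4, 6}
Tree: B1–B2, B2–B3, B3–B4, B4–B5, B5–B6
The largest bag has 3 vertices, giving width 2; this decomposition certifies tw(G) ≤ 2. The edges 1–0–3–7–1 form a cycle, so G is not a tree and its treewidth is at least 2. Therefore the treewidth is 2.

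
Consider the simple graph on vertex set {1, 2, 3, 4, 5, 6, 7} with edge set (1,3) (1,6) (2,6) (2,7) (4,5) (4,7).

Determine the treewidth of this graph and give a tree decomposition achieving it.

Treewidth 1.
One optimal decomposition is:
Bags: B1 = {1, 3}  B2 = {1, 6}  B3 = {2, 6}  B4 = {2, 7}  B5 = {4, 7}  B6 = {4, 5}
Tree: B1–B2, B2–B3, B3–B4, B4–B5, B5–B6

Every bag has size at most 2, so the width is 2 − 1 = 1 and tw(G) ≤ 1. G has an edge, so its treewidth is at least 1. Therefore the treewidth is 1.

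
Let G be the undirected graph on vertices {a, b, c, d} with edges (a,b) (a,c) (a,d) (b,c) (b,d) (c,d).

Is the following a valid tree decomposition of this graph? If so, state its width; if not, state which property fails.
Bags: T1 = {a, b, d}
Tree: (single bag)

No — vertex c appears in no bag.

A tree decomposition must satisfy three properties: every vertex lies in some bag; for every edge, both endpoints lie together in some bag; and for every vertex, the bags containing it form a connected subtree. Here vertex c appears in no bag, so the decomposition is invalid.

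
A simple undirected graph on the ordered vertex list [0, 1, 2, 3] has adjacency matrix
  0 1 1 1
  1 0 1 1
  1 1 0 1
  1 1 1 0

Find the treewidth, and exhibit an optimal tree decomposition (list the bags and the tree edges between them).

With just one bag of size 4, the width is 4 − 1 = 3, so tw(G) ≤ 3. Conversely, {0, 1, 2, 3} is a clique of size 4, and the vertices of any clique must share a bag in every tree decomposition; so some bag has ≥ 4 vertices and tw(G) ≥ 3. Hence tw(G) = 3 exactly.

Treewidth 3.
One such decomposition:
Bags: B1 = {0, 1, 2, 3}
Tree: (single bag)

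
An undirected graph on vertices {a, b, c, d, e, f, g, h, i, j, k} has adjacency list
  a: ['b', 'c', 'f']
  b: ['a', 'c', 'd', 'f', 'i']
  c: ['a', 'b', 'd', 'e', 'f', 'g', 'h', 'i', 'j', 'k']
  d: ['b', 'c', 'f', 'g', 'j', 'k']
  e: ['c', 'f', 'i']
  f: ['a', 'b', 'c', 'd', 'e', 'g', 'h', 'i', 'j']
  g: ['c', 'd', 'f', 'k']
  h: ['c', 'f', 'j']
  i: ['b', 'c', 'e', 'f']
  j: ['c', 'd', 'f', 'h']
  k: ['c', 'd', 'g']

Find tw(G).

A width-3 tree decomposition is:
Bags: B1 = {b, c, d, f}  B2 = {c, d, f, g}  B3 = {c, d, f, j}  B4 = {c, f, h, j}  B5 = {c, d, g, k}  B6 = {b, c, f, i}  B7 = {a, b, c, f}  B8 = {c, e, f, i}
Tree: B1–B2, B2–B3, B3–B4, B2–B5, B1–B6, B1–B7, B6–B8
Each bag holds 4 vertices, so the decomposition has width 3, which upper-bounds the treewidth. On the other hand G contains the 4-clique {c, d, f, g}. A clique must lie in a single bag of any decomposition, so no decomposition can have width below 3. The upper and lower bounds meet at 3, so that is the treewidth.

3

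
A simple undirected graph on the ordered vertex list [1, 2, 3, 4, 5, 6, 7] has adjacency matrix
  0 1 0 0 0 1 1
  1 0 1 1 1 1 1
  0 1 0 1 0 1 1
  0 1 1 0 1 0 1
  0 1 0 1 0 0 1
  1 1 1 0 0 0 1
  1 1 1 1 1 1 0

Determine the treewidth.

3

A width-3 tree decomposition is:
Bags: B1 = {2, 3, 6, 7}  B2 = {2, 3, 4, 7}  B3 = {2, 4, 5, 7}  B4 = {1, 2, 6, 7}
Tree: B1–B2, B2–B3, B1–B4
The largest bag has 4 vertices, giving width 3; this decomposition certifies tw(G) ≤ 3. On the other hand G contains the 4-clique {1, 2, 6, 7}. A clique must lie in a single bag of any decomposition, so no decomposition can have width below 3. Combining the bounds, tw(G) = 3.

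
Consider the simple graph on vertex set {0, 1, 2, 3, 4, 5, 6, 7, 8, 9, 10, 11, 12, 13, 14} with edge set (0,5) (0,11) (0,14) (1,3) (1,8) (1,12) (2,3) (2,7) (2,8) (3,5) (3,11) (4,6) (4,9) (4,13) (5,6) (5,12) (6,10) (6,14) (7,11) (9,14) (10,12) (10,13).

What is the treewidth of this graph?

3

A width-3 tree decomposition is:
Bags: B1 = {1, 2, 7, 8}  B2 = {1, 2, 3, 7}  B3 = {1, 3, 7, 11}  B4 = {1, 3, 11, 12}  B5 = {3, 5, 11, 12}  B6 = {0, 5, 11, 12}  B7 = {0, 5, 10, 12}  B8 = {0, 5, 6, 10}  B9 = {0, 6, 10, 14}  B10 = {6, 10, 13, 14}  B11 = {4, 6, 13, 14}  B12 = {4, 9, 13, 14}
Tree: B1–B2, B2–B3, B3–B4, B4–B5, B5–B6, B6–B7, B7–B8, B8–B9, B9–B10, B10–B11, B11–B12
The largest bag has 4 vertices, giving width 3; this decomposition certifies tw(G) ≤ 3. For the lower bound: the 4 vertex sets {2,7,8}, {1}, {3}, {0,5,11,12} are disjoint, each induces a connected subgraph, and every pair is joined by at least one edge of G. Contracting each set to a single vertex therefore yields K_{4} as a minor, and since treewidth is minor-monotone, tw(G) ≥ tw(K_{4}) = 3. Hence tw(G) = 3 exactly.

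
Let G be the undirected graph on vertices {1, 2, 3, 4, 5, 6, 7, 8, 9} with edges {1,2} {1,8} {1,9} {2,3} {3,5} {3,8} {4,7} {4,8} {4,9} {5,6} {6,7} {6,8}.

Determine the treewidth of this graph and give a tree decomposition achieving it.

Each bag holds 4 vertices, so the decomposition has width 3, which upper-bounds the treewidth. For the lower bound: the 4 vertex sets {5,6,7}, {3}, {8}, {1,2,4,9} are disjoint, each induces a connected subgraph, and every pair is joined by at least one edge of G. Contracting each set to a single vertex therefore yields K_{4} as a minor, and since treewidth is minor-monotone, tw(G) ≥ tw(K_{4}) = 3. Hence tw(G) = 3 exactly.

Treewidth 3.
One optimal decomposition is:
Bags: B1 = {3, 5, 6, 7}  B2 = {3, 6, 7, 8}  B3 = {3, 4, 7, 8}  B4 = {2, 3, 4, 8}  B5 = {1, 2, 4, 8}  B6 = {1, 2, 4, 9}
Tree: B1–B2, B2–B3, B3–B4, B4–B5, B5–B6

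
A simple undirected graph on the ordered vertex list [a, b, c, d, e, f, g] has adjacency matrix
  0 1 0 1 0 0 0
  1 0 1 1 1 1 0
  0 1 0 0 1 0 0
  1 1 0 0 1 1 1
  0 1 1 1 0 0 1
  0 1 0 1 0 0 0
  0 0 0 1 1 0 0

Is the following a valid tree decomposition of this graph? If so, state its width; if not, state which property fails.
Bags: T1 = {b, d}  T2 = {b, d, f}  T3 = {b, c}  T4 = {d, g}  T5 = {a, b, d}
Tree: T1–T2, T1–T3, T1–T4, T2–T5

No — vertex e appears in no bag.

A tree decomposition must satisfy three properties: every vertex lies in some bag; for every edge, both endpoints lie together in some bag; and for every vertex, the bags containing it form a connected subtree. Here vertex e appears in no bag, so the decomposition is invalid.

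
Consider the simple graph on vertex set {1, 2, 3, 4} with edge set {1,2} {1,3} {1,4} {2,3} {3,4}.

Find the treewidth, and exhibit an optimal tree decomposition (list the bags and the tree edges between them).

The largest bag has 3 vertices, giving width 2; this decomposition certifies tw(G) ≤ 2. Conversely, {1, 2, 3} is a clique of size 3, and the vertices of any clique must share a bag in every tree decomposition; so some bag has ≥ 3 vertices and tw(G) ≥ 2. Hence tw(G) = 2 exactly.

Treewidth 2.
One such decomposition:
Bags: B1 = {1, 3, 4}  B2 = {1, 2, 3}
Tree: B1–B2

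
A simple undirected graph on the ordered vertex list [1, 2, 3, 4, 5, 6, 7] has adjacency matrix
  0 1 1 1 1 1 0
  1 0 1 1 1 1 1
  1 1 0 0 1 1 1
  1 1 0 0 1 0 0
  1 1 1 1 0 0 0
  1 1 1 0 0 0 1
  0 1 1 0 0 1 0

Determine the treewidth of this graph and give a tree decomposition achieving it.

Treewidth 3.
One optimal decomposition is:
Bags: B1 = {1, 2, 3, 5}  B2 = {1, 2, 3, 6}  B3 = {2, 3, 6, 7}  B4 = {1, 2, 4, 5}
Tree: B1–B2, B2–B3, B1–B4

Each bag holds 4 vertices, so the decomposition has width 3, which upper-bounds the treewidth. For the lower bound, the 4 vertices {1, 2, 3, 5} are pairwise adjacent, and any tree decomposition puts a clique entirely inside one bag — forcing width ≥ 3. Combining the bounds, tw(G) = 3.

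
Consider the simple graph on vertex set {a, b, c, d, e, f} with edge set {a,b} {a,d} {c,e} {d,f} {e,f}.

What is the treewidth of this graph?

1

A width-1 tree decomposition is:
Bags: B1 = {c, e}  B2 = {e, f}  B3 = {d, f}  B4 = {a, d}  B5 = {a, b}
Tree: B1–B2, B2–B3, B3–B4, B4–B5
Every bag has size at most 2, so the width is 2 − 1 = 1 and tw(G) ≤ 1. G has an edge, so its treewidth is at least 1. Therefore the treewidth is 1.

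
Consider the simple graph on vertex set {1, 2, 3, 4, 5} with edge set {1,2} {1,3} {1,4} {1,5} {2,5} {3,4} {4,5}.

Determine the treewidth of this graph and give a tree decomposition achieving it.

Treewidth 2.
Bags: B1 = {1, 4, 5}  B2 = {1, 2, 5}  B3 = {1, 3, 4}
Tree: B1–B2, B1–B3

Every bag has size at most 3, so the width is 3 − 1 = 2 and tw(G) ≤ 2. On the other hand G contains the 3-clique {1, 2, 5}. A clique must lie in a single bag of any decomposition, so no decomposition can have width below 2. Therefore the treewidth is 2.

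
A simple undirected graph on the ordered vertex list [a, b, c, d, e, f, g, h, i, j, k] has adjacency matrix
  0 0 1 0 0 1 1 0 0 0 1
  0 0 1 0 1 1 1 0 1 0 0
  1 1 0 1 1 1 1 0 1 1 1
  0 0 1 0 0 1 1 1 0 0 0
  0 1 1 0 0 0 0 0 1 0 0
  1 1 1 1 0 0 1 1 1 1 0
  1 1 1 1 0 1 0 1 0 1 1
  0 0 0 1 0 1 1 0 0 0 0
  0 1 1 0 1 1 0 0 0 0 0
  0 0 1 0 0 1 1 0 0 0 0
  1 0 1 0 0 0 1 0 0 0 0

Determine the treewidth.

3

A width-3 tree decomposition is:
Bags: B1 = {d, f, g, h}  B2 = {c, d, f, g}  B3 = {a, c, f, g}  B4 = {b, c, f, g}  B5 = {b, c, f, i}  B6 = {a, c, g, k}  B7 = {b, c, e, i}  B8 = {c, f, g, j}
Tree: B1–B2, B2–B3, B3–B4, B4–B5, B3–B6, B5–B7, B2–B8
Every bag has size at most 4, so the width is 4 − 1 = 3 and tw(G) ≤ 3. Conversely, {d, f, g, h} is a clique of size 4, and the vertices of any clique must share a bag in every tree decomposition; so some bag has ≥ 4 vertices and tw(G) ≥ 3. The upper and lower bounds meet at 3, so that is the treewidth.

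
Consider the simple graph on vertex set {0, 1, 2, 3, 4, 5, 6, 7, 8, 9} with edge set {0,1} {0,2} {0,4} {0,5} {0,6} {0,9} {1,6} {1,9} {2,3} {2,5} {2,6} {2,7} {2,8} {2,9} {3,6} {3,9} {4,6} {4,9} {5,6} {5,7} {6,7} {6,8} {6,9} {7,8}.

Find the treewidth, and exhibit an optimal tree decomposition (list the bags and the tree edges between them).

Every bag has size at most 4, so the width is 4 − 1 = 3 and tw(G) ≤ 3. For the lower bound, the 4 vertices {0, 1, 6, 9} are pairwise adjacent, and any tree decomposition puts a clique entirely inside one bag — forcing width ≥ 3. Therefore the treewidth is 3.

Treewidth 3.
One optimal decomposition is:
Bags: B1 = {2, 3, 6, 9}  B2 = {0, 2, 6, 9}  B3 = {0, 2, 5, 6}  B4 = {2, 5, 6, 7}  B5 = {2, 6, 7, 8}  B6 = {0, 1, 6, 9}  B7 = {0, 4, 6, 9}
Tree: B1–B2, B2–B3, B3–B4, B4–B5, B2–B6, B6–B7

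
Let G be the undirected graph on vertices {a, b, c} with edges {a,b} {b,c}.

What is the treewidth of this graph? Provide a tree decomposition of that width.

Treewidth 1.
One optimal decomposition is:
Bags: B1 = {b, c}  B2 = {a, b}
Tree: B1–B2

Each bag holds 2 vertices, so the decomposition has width 1, which upper-bounds the treewidth. G has an edge, so its treewidth is at least 1. Hence tw(G) = 1 exactly.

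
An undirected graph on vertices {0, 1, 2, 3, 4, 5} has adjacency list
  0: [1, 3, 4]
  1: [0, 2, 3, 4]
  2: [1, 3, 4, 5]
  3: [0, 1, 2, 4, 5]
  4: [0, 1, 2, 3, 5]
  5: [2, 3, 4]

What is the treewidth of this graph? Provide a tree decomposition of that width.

Treewidth 3.
Bags: B1 = {1, 2, 3, 4}  B2 = {2, 3, 4, 5}  B3 = {0, 1, 3, 4}
Tree: B1–B2, B1–B3

Every bag has size at most 4, so the width is 4 − 1 = 3 and tw(G) ≤ 3. Conversely, {0, 1, 3, 4} is a clique of size 4, and the vertices of any clique must share a bag in every tree decomposition; so some bag has ≥ 4 vertices and tw(G) ≥ 3. Hence tw(G) = 3 exactly.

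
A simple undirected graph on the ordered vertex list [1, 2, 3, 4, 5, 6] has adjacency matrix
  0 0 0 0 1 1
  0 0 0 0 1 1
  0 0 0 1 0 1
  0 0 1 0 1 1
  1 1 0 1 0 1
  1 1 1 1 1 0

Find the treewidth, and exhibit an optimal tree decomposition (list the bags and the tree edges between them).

Treewidth 2.
Bags: B1 = {1, 5, 6}  B2 = {4, 5, 6}  B3 = {3, 4, 6}  B4 = {2, 5, 6}
Tree: B1–B2, B2–B3, B2–B4

Each bag holds 3 vertices, so the decomposition has width 2, which upper-bounds the treewidth. For the lower bound, the 3 vertices {3, 4, 6} are pairwise adjacent, and any tree decomposition puts a clique entirely inside one bag — forcing width ≥ 2. Therefore the treewidth is 2.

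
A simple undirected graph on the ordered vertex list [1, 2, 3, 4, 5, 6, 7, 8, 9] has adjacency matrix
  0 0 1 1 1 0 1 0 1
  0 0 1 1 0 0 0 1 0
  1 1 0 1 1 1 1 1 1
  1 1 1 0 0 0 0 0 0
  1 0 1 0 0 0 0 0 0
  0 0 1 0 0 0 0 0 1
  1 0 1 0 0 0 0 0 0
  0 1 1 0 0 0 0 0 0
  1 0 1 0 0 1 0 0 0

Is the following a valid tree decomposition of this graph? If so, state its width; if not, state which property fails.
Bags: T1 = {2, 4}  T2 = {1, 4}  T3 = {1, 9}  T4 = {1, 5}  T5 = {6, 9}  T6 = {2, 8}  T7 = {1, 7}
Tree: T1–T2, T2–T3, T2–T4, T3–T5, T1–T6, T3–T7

No — vertex 3 appears in no bag.

A tree decomposition must satisfy three properties: every vertex lies in some bag; for every edge, both endpoints lie together in some bag; and for every vertex, the bags containing it form a connected subtree. Here vertex 3 appears in no bag, so the decomposition is invalid.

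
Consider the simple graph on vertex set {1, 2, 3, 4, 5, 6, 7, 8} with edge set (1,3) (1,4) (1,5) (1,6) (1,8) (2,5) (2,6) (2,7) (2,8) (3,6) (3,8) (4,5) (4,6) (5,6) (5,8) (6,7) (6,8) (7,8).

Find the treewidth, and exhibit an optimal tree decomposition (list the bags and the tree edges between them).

Treewidth 3.
Bags: B1 = {1, 5, 6, 8}  B2 = {2, 5, 6, 8}  B3 = {1, 4, 5, 6}  B4 = {2, 6, 7, 8}  B5 = {1, 3, 6, 8}
Tree: B1–B2, B1–B3, B2–B4, B1–B5

The largest bag has 4 vertices, giving width 3; this decomposition certifies tw(G) ≤ 3. For the lower bound, the 4 vertices {1, 3, 6, 8} are pairwise adjacent, and any tree decomposition puts a clique entirely inside one bag — forcing width ≥ 3. Therefore the treewidth is 3.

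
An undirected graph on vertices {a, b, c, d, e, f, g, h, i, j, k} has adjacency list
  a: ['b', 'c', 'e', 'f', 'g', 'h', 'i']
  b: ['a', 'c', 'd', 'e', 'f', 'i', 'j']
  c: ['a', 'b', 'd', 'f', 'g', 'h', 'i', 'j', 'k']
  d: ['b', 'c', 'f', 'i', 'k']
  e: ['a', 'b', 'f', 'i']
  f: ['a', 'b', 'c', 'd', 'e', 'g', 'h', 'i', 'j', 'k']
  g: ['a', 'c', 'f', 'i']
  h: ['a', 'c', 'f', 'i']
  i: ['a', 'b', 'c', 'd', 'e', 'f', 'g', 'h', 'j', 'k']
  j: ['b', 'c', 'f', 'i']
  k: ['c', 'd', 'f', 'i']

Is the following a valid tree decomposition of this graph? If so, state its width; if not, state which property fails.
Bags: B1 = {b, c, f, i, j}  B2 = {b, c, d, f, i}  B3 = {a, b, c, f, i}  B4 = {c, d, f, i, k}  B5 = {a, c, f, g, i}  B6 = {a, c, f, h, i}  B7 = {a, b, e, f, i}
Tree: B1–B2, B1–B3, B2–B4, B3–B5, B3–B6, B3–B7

Checking the three conditions: (i) the bags cover all of {a, b, c, d, e, f, g, h, i, j, k}; (ii) for each edge, some bag contains both endpoints; (iii) the bags containing any fixed vertex form a subtree. All hold, so the decomposition is valid with width 5 − 1 = 4.

Yes; width 4.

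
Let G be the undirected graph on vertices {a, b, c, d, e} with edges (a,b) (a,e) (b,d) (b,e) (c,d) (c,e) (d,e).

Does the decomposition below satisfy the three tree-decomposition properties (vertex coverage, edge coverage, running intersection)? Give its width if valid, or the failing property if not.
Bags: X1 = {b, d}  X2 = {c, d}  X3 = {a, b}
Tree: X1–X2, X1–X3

No — vertex e appears in no bag.

A tree decomposition must satisfy three properties: every vertex lies in some bag; for every edge, both endpoints lie together in some bag; and for every vertex, the bags containing it form a connected subtree. Here vertex e appears in no bag, so the decomposition is invalid.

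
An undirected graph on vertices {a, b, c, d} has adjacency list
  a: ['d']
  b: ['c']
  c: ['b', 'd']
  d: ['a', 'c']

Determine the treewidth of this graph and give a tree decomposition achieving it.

Every bag has size at most 2, so the width is 2 − 1 = 1 and tw(G) ≤ 1. Since G has at least one edge (e.g. a–d), it is not an edgeless graph, so tw(G) ≥ 1. Therefore the treewidth is 1.

Treewidth 1.
One optimal decomposition is:
Bags: B1 = {a, d}  B2 = {c, d}  B3 = {b, c}
Tree: B1–B2, B2–B3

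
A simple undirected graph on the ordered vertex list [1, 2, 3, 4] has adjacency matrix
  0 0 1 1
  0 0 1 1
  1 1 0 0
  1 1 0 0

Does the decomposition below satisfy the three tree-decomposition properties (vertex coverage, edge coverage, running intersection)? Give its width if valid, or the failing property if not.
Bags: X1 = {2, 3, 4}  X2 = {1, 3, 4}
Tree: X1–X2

Every vertex of G appears in some bag (union = {1, 2, 3, 4}); every edge is covered by a bag; and for each vertex v the set of bags containing v is connected in the bag tree. The decomposition is therefore valid. The largest bag has 3 vertices, so the width is 2.

Yes; width 2.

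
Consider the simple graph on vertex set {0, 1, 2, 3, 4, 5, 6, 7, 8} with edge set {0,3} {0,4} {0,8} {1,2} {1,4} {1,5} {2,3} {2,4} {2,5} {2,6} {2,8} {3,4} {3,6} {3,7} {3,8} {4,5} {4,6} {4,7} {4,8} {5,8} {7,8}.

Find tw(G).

3

A width-3 tree decomposition is:
Bags: B1 = {2, 4, 5, 8}  B2 = {2, 3, 4, 8}  B3 = {3, 4, 7, 8}  B4 = {2, 3, 4, 6}  B5 = {1, 2, 4, 5}  B6 = {0, 3, 4, 8}
Tree: B1–B2, B2–B3, B2–B4, B1–B5, B2–B6
Each bag holds 4 vertices, so the decomposition has width 3, which upper-bounds the treewidth. For the lower bound, the 4 vertices {0, 3, 4, 8} are pairwise adjacent, and any tree decomposition puts a clique entirely inside one bag — forcing width ≥ 3. Therefore the treewidth is 3.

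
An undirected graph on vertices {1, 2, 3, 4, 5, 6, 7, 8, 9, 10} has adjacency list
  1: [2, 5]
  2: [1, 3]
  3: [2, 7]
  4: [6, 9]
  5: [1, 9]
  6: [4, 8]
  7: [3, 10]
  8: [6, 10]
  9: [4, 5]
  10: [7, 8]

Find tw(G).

2

A width-2 tree decomposition is:
Bags: B1 = {1, 2, 3}  B2 = {1, 3, 5}  B3 = {3, 5, 9}  B4 = {3, 4, 9}  B5 = {3, 4, 6}  B6 = {3, 6, 8}  B7 = {3, 8, 10}  B8 = {3, 7, 10}
Tree: B1–B2, B2–B3, B3–B4, B4–B5, B5–B6, B6–B7, B7–B8
Every bag has size at most 3, so the width is 3 − 1 = 2 and tw(G) ≤ 2. For the lower bound, G contains the cycle 3–2–1–5–9–4–6–8–10–7–3, so G is not a forest; only forests have treewidth ≤ 1, hence tw(G) ≥ 2. Therefore the treewidth is 2.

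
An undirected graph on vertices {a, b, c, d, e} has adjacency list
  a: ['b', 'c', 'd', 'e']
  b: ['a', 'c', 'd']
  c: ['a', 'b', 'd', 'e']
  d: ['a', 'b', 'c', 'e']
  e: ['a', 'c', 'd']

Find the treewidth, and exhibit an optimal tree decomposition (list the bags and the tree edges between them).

The largest bag has 4 vertices, giving width 3; this decomposition certifies tw(G) ≤ 3. For the lower bound, the 4 vertices {a, c, d, e} are pairwise adjacent, and any tree decomposition puts a clique entirely inside one bag — forcing width ≥ 3. Combining the bounds, tw(G) = 3.

Treewidth 3.
Bags: B1 = {a, b, c, d}  B2 = {a, c, d, e}
Tree: B1–B2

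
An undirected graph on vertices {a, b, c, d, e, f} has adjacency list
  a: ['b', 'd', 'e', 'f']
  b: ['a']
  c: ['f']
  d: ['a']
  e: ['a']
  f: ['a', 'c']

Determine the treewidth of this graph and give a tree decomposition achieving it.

The largest bag has 2 vertices, giving width 1; this decomposition certifies tw(G) ≤ 1. Any graph with an edge has treewidth ≥ 1, and G has the edge f–c. Hence tw(G) = 1 exactly.

Treewidth 1.
One such decomposition:
Bags: B1 = {c, f}  B2 = {a, f}  B3 = {a, b}  B4 = {a, e}  B5 = {a, d}
Tree: B1–B2, B2–B3, B3–B4, B2–B5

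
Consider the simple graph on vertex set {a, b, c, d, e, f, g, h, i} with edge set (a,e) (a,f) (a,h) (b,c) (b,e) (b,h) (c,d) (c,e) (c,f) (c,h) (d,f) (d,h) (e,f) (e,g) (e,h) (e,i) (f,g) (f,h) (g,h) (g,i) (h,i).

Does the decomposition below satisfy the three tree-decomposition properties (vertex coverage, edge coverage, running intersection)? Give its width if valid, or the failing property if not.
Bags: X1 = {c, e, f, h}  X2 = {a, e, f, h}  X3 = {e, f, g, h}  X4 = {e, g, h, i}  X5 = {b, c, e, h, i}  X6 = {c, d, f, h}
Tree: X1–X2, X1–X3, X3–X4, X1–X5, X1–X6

No — bags containing vertex i are not connected in the tree.

A tree decomposition must satisfy three properties: every vertex lies in some bag; for every edge, both endpoints lie together in some bag; and for every vertex, the bags containing it form a connected subtree. Here bags containing vertex i are not connected in the tree, so the decomposition is invalid.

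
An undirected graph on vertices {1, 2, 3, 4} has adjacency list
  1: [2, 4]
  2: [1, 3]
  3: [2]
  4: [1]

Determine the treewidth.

1

A width-1 tree decomposition is:
Bags: B1 = {1, 4}  B2 = {1, 2}  B3 = {2, 3}
Tree: B1–B2, B2–B3
Each bag holds 2 vertices, so the decomposition has width 1, which upper-bounds the treewidth. G has an edge, so its treewidth is at least 1. Therefore the treewidth is 1.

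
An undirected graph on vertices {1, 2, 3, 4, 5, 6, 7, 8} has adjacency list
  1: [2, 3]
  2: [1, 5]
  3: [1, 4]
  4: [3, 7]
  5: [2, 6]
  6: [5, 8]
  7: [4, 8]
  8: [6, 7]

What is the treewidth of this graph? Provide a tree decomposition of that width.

Treewidth 2.
One optimal decomposition is:
Bags: B1 = {1, 3, 4}  B2 = {1, 4, 7}  B3 = {1, 7, 8}  B4 = {1, 6, 8}  B5 = {1, 5, 6}  B6 = {1, 2, 5}
Tree: B1–B2, B2–B3, B3–B4, B4–B5, B5–B6

Each bag holds 3 vertices, so the decomposition has width 2, which upper-bounds the treewidth. Since 1–3–4–7–8–6–5–2–1 is a cycle in G, G is not acyclic. Forests are exactly the graphs of treewidth ≤ 1, so tw(G) ≥ 2. Combining the bounds, tw(G) = 2.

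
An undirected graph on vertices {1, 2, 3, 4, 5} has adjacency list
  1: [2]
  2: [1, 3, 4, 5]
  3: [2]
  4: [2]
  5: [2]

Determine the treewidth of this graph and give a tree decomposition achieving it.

Treewidth 1.
One optimal decomposition is:
Bags: B1 = {2, 3}  B2 = {2, 5}  B3 = {1, 2}  B4 = {2, 4}
Tree: B1–B2, B1–B3, B3–B4

Every bag has size at most 2, so the width is 2 − 1 = 1 and tw(G) ≤ 1. Any graph with an edge has treewidth ≥ 1, and G has the edge 3–2. The upper and lower bounds meet at 1, so that is the treewidth.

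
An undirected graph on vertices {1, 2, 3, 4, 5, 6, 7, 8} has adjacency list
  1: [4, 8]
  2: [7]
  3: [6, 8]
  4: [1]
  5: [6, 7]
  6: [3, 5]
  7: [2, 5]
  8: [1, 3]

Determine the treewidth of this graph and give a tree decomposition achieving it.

Each bag holds 2 vertices, so the decomposition has width 1, which upper-bounds the treewidth. G has an edge, so its treewidth is at least 1. Combining the bounds, tw(G) = 1.

Treewidth 1.
One optimal decomposition is:
Bags: B1 = {1, 4}  B2 = {1, 8}  B3 = {3, 8}  B4 = {3, 6}  B5 = {5, 6}  B6 = {5, 7}  B7 = {2, 7}
Tree: B1–B2, B2–B3, B3–B4, B4–B5, B5–B6, B6–B7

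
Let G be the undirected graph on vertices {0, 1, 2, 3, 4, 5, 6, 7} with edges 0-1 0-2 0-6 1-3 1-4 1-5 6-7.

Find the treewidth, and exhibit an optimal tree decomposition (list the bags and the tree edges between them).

Each bag holds 2 vertices, so the decomposition has width 1, which upper-bounds the treewidth. G has an edge, so its treewidth is at least 1. Hence tw(G) = 1 exactly.

Treewidth 1.
One optimal decomposition is:
Bags: B1 = {0, 1}  B2 = {0, 2}  B3 = {0, 6}  B4 = {1, 4}  B5 = {1, 3}  B6 = {6, 7}  B7 = {1, 5}
Tree: B1–B2, B2–B3, B1–B4, B1–B5, B3–B6, B4–B7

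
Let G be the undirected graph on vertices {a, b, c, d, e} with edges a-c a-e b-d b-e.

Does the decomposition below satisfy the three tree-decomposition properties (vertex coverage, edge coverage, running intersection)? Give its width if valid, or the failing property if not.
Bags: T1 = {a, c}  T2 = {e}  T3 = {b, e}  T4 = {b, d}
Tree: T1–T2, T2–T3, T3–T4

No — edge (a,e) lies in no bag.

A tree decomposition must satisfy three properties: every vertex lies in some bag; for every edge, both endpoints lie together in some bag; and for every vertex, the bags containing it form a connected subtree. Here edge (a,e) lies in no bag, so the decomposition is invalid.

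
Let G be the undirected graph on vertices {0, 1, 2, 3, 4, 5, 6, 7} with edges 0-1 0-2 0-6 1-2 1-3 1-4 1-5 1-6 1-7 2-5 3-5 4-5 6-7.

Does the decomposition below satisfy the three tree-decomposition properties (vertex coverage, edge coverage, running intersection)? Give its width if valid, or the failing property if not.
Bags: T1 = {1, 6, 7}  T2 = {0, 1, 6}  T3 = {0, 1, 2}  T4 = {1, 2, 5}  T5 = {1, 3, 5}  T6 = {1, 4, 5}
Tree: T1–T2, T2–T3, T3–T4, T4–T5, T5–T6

Checking the three conditions: (i) the bags cover all of {0, 1, 2, 3, 4, 5, 6, 7}; (ii) for each edge, some bag contains both endpoints; (iii) the bags containing any fixed vertex form a subtree. All hold, so the decomposition is valid with width 3 − 1 = 2.

Yes; width 2.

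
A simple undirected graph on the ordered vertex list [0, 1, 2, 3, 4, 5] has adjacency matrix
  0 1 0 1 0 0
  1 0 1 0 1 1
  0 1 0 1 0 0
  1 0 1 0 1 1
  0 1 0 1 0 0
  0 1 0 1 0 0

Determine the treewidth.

A width-2 tree decomposition is:
Bags: B1 = {0, 1, 3}  B2 = {1, 3, 4}  B3 = {1, 2, 3}  B4 = {1, 3, 5}
Tree: B1–B2, B2–B3, B3–B4
Each bag holds 3 vertices, so the decomposition has width 2, which upper-bounds the treewidth. Since 3–0–1–4–3 is a cycle in G, G is not acyclic. Forests are exactly the graphs of treewidth ≤ 1, so tw(G) ≥ 2. Combining the bounds, tw(G) = 2.

2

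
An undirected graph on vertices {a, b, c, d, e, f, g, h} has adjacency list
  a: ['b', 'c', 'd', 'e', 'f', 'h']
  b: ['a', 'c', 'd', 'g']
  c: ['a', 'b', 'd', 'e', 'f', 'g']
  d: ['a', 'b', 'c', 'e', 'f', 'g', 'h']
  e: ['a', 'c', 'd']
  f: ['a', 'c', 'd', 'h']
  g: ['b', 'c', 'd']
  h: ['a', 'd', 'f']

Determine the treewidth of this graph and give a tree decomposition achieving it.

Every bag has size at most 4, so the width is 4 − 1 = 3 and tw(G) ≤ 3. For the lower bound, the 4 vertices {a, d, f, h} are pairwise adjacent, and any tree decomposition puts a clique entirely inside one bag — forcing width ≥ 3. The upper and lower bounds meet at 3, so that is the treewidth.

Treewidth 3.
One optimal decomposition is:
Bags: B1 = {a, c, d, e}  B2 = {a, b, c, d}  B3 = {b, c, d, g}  B4 = {a, c, d, f}  B5 = {a, d, f, h}
Tree: B1–B2, B2–B3, B2–B4, B4–B5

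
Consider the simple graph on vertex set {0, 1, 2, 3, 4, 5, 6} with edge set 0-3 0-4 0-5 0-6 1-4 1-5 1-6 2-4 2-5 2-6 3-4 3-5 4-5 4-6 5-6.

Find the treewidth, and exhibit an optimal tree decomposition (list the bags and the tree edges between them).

The largest bag has 4 vertices, giving width 3; this decomposition certifies tw(G) ≤ 3. On the other hand G contains the 4-clique {0, 3, 4, 5}. A clique must lie in a single bag of any decomposition, so no decomposition can have width below 3. Therefore the treewidth is 3.

Treewidth 3.
One such decomposition:
Bags: B1 = {1, 4, 5, 6}  B2 = {0, 4, 5, 6}  B3 = {2, 4, 5, 6}  B4 = {0, 3, 4, 5}
Tree: B1–B2, B2–B3, B2–B4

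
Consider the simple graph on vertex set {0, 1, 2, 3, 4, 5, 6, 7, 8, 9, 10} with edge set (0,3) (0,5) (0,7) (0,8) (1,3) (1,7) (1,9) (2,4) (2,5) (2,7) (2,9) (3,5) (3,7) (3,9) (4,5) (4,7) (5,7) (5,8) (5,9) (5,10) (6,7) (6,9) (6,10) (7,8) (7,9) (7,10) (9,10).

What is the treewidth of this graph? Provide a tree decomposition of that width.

The largest bag has 4 vertices, giving width 3; this decomposition certifies tw(G) ≤ 3. Conversely, {1, 3, 7, 9} is a clique of size 4, and the vertices of any clique must share a bag in every tree decomposition; so some bag has ≥ 4 vertices and tw(G) ≥ 3. The upper and lower bounds meet at 3, so that is the treewidth.

Treewidth 3.
One optimal decomposition is:
Bags: B1 = {2, 5, 7, 9}  B2 = {5, 7, 9, 10}  B3 = {6, 7, 9, 10}  B4 = {3, 5, 7, 9}  B5 = {1, 3, 7, 9}  B6 = {0, 3, 5, 7}  B7 = {0, 5, 7, 8}  B8 = {2, 4, 5, 7}
Tree: B1–B2, B2–B3, B2–B4, B4–B5, B4–B6, B6–B7, B1–B8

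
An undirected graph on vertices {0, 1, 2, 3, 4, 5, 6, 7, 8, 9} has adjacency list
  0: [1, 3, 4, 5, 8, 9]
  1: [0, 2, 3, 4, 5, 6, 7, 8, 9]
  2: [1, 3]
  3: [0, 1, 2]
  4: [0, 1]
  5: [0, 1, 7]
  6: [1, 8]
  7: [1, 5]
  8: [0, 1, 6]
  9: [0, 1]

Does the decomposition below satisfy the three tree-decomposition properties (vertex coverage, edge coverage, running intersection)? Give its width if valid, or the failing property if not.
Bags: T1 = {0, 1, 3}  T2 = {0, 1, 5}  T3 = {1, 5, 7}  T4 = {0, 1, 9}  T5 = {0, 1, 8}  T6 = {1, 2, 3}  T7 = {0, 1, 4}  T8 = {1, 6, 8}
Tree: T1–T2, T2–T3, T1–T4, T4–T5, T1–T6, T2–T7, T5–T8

Yes; width 2.

Checking the three conditions: (i) the bags cover all of {0, 1, 2, 3, 4, 5, 6, 7, 8, 9}; (ii) for each edge, some bag contains both endpoints; (iii) the bags containing any fixed vertex form a subtree. All hold, so the decomposition is valid with width 3 − 1 = 2.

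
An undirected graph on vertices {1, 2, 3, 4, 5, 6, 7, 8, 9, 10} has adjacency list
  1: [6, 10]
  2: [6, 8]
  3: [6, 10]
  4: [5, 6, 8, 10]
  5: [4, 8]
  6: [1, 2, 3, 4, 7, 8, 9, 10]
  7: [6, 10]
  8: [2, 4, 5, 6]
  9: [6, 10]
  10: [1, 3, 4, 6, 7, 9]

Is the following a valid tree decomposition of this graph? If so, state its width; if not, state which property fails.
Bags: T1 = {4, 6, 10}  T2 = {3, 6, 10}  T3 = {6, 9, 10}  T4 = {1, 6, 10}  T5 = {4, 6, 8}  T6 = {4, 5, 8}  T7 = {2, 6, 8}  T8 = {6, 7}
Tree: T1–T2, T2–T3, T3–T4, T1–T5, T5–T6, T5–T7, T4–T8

No — edge (10,7) lies in no bag.

A tree decomposition must satisfy three properties: every vertex lies in some bag; for every edge, both endpoints lie together in some bag; and for every vertex, the bags containing it form a connected subtree. Here edge (10,7) lies in no bag, so the decomposition is invalid.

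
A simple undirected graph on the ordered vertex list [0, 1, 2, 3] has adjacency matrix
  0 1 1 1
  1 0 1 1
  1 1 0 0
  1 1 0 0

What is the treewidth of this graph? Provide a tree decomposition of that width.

Treewidth 2.
Bags: B1 = {0, 1, 2}  B2 = {0, 1, 3}
Tree: B1–B2

Each bag holds 3 vertices, so the decomposition has width 2, which upper-bounds the treewidth. Conversely, {0, 1, 2} is a clique of size 3, and the vertices of any clique must share a bag in every tree decomposition; so some bag has ≥ 3 vertices and tw(G) ≥ 2. Hence tw(G) = 2 exactly.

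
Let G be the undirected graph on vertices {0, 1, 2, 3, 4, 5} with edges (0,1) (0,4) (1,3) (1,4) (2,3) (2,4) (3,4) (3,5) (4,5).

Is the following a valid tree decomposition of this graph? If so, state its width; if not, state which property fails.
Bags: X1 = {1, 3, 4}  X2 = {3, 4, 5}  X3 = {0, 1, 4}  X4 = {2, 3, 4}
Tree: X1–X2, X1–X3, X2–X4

Vertex coverage: the bags together contain {0, 1, 2, 3, 4, 5}, the full vertex set. Edge coverage: each edge of G has both endpoints in at least one bag. Running intersection: for every vertex, the bags containing it form a connected subtree. All three properties hold, so this is a valid tree decomposition of width max|bag| − 1 = 2, and hence tw(G) ≤ 2.

Yes; width 2.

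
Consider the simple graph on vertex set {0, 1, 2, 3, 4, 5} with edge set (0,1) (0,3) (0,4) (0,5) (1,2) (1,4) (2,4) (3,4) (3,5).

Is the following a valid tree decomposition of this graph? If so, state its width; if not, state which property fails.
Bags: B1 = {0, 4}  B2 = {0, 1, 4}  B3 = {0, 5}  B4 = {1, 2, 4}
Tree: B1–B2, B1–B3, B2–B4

No — vertex 3 appears in no bag.

A tree decomposition must satisfy three properties: every vertex lies in some bag; for every edge, both endpoints lie together in some bag; and for every vertex, the bags containing it form a connected subtree. Here vertex 3 appears in no bag, so the decomposition is invalid.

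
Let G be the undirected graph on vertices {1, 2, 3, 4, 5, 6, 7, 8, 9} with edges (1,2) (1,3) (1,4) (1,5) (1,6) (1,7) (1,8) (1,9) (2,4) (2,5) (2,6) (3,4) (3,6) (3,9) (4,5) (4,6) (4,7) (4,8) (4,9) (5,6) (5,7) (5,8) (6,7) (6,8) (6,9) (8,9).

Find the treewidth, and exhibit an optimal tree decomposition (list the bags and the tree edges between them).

Every bag has size at most 5, so the width is 5 − 1 = 4 and tw(G) ≤ 4. On the other hand G contains the 5-clique {1, 4, 6, 8, 9}. A clique must lie in a single bag of any decomposition, so no decomposition can have width below 4. Combining the bounds, tw(G) = 4.

Treewidth 4.
One such decomposition:
Bags: B1 = {1, 4, 6, 8, 9}  B2 = {1, 3, 4, 6, 9}  B3 = {1, 4, 5, 6, 8}  B4 = {1, 4, 5, 6, 7}  B5 = {1, 2, 4, 5, 6}
Tree: B1–B2, B1–B3, B3–B4, B4–B5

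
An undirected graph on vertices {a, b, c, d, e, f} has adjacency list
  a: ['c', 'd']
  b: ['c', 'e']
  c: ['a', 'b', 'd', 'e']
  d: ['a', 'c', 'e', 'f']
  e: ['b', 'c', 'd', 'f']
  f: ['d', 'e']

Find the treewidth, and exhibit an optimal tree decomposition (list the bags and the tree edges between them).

The largest bag has 3 vertices, giving width 2; this decomposition certifies tw(G) ≤ 2. On the other hand G contains the 3-clique {c, d, e}. A clique must lie in a single bag of any decomposition, so no decomposition can have width below 2. Therefore the treewidth is 2.

Treewidth 2.
One such decomposition:
Bags: B1 = {a, c, d}  B2 = {c, d, e}  B3 = {d, e, f}  B4 = {b, c, e}
Tree: B1–B2, B2–B3, B2–B4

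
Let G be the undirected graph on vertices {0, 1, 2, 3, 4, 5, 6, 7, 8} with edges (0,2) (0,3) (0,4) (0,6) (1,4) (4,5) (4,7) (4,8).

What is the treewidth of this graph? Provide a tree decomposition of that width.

Every bag has size at most 2, so the width is 2 − 1 = 1 and tw(G) ≤ 1. Any graph with an edge has treewidth ≥ 1, and G has the edge 7–4. The upper and lower bounds meet at 1, so that is the treewidth.

Treewidth 1.
One optimal decomposition is:
Bags: B1 = {4, 7}  B2 = {4, 5}  B3 = {0, 4}  B4 = {1, 4}  B5 = {0, 6}  B6 = {0, 3}  B7 = {4, 8}  B8 = {0, 2}
Tree: B1–B2, B1–B3, B1–B4, B3–B5, B5–B6, B1–B7, B5–B8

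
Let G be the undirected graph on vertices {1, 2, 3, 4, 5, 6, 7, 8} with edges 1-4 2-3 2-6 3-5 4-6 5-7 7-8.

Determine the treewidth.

1

A width-1 tree decomposition is:
Bags: B1 = {7, 8}  B2 = {5, 7}  B3 = {3, 5}  B4 = {2, 3}  B5 = {2, 6}  B6 = {4, 6}  B7 = {1, 4}
Tree: B1–B2, B2–B3, B3–B4, B4–B5, B5–B6, B6–B7
The largest bag has 2 vertices, giving width 1; this decomposition certifies tw(G) ≤ 1. G has an edge, so its treewidth is at least 1. Therefore the treewidth is 1.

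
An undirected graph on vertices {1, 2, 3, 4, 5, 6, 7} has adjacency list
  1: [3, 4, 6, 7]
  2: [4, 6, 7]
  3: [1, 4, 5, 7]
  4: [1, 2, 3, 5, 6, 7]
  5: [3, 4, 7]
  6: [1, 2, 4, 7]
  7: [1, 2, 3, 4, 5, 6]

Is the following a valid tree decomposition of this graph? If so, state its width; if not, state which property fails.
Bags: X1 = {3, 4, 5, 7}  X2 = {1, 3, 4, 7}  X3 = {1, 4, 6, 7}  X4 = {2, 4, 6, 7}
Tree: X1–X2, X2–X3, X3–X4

Yes; width 3.

Vertex coverage: the bags together contain {1, 2, 3, 4, 5, 6, 7}, the full vertex set. Edge coverage: each edge of G has both endpoints in at least one bag. Running intersection: for every vertex, the bags containing it form a connected subtree. All three properties hold, so this is a valid tree decomposition of width max|bag| − 1 = 3, and hence tw(G) ≤ 3.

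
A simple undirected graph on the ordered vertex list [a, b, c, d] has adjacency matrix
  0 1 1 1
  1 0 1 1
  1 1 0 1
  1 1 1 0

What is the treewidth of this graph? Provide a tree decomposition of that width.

Treewidth 3.
Bags: B1 = {a, b, c, d}
Tree: (single bag)

With just one bag of size 4, the width is 4 − 1 = 3, so tw(G) ≤ 3. Conversely, {a, b, c, d} is a clique of size 4, and the vertices of any clique must share a bag in every tree decomposition; so some bag has ≥ 4 vertices and tw(G) ≥ 3. Hence tw(G) = 3 exactly.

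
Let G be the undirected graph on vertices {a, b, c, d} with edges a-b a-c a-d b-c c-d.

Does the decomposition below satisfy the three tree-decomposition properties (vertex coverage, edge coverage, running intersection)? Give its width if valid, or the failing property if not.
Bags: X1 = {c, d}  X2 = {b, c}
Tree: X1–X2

A tree decomposition must satisfy three properties: every vertex lies in some bag; for every edge, both endpoints lie together in some bag; and for every vertex, the bags containing it form a connected subtree. Here vertex a appears in no bag, so the decomposition is invalid.

No — vertex a appears in no bag.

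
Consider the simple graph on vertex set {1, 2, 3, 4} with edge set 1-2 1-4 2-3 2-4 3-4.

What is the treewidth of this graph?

A width-2 tree decomposition is:
Bags: B1 = {2, 3, 4}  B2 = {1, 2, 4}
Tree: B1–B2
The largest bag has 3 vertices, giving width 2; this decomposition certifies tw(G) ≤ 2. For the lower bound, the 3 vertices {1, 2, 4} are pairwise adjacent, and any tree decomposition puts a clique entirely inside one bag — forcing width ≥ 2. Therefore the treewidth is 2.

2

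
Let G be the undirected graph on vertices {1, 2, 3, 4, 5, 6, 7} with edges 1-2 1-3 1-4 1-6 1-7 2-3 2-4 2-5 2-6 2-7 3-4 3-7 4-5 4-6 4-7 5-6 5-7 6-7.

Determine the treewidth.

4

A width-4 tree decomposition is:
Bags: B1 = {2, 4, 5, 6, 7}  B2 = {1, 2, 4, 6, 7}  B3 = {1, 2, 3, 4, 7}
Tree: B1–B2, B2–B3
Each bag holds 5 vertices, so the decomposition has width 4, which upper-bounds the treewidth. For the lower bound, the 5 vertices {1, 2, 3, 4, 7} are pairwise adjacent, and any tree decomposition puts a clique entirely inside one bag — forcing width ≥ 4. The upper and lower bounds meet at 4, so that is the treewidth.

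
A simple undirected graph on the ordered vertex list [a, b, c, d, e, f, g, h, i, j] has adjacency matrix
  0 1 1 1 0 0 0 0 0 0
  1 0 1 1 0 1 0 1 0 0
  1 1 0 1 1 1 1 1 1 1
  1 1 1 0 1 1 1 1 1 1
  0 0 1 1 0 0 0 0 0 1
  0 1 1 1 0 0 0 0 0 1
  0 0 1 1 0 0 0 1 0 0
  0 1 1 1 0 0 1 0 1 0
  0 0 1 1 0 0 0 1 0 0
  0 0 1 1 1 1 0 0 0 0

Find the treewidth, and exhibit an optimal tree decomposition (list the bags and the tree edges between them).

Each bag holds 4 vertices, so the decomposition has width 3, which upper-bounds the treewidth. Conversely, {c, d, f, j} is a clique of size 4, and the vertices of any clique must share a bag in every tree decomposition; so some bag has ≥ 4 vertices and tw(G) ≥ 3. Hence tw(G) = 3 exactly.

Treewidth 3.
Bags: B1 = {c, d, h, i}  B2 = {b, c, d, h}  B3 = {a, b, c, d}  B4 = {b, c, d, f}  B5 = {c, d, f, j}  B6 = {c, d, g, h}  B7 = {c, d, e, j}
Tree: B1–B2, B2–B3, B3–B4, B4–B5, B1–B6, B5–B7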